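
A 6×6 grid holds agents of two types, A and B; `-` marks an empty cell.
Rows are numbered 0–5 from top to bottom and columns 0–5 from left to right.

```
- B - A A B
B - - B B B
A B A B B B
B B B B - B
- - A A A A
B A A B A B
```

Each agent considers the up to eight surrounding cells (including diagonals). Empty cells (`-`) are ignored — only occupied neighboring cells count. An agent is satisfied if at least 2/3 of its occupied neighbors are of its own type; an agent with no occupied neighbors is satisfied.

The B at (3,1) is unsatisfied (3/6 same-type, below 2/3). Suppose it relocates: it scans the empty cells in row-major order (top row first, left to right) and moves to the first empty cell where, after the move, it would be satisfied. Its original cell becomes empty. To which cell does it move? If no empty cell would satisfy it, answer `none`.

(0,0)

Vacating (3,1). Empty cells in order:
  (0,0): 2/2 same-type → satisfied — stop here.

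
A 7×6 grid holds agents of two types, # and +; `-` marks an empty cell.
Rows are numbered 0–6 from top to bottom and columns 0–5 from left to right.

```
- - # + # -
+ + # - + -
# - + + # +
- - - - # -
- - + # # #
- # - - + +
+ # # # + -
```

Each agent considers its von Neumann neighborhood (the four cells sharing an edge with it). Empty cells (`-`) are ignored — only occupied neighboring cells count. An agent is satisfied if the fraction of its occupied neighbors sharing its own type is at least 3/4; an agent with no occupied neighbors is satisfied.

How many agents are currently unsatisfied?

Row 0: (0,2)# 1/2 unhappy · (0,3)+ 0/2 unhappy · (0,4)# 0/2 unhappy
Row 1: (1,0)+ 1/2 unhappy · (1,1)+ 1/2 unhappy · (1,2)# 1/3 unhappy · (1,4)+ 0/2 unhappy
Row 2: (2,0)# 0/1 unhappy · (2,2)+ 1/2 unhappy · (2,3)+ 1/2 unhappy · (2,4)# 1/4 unhappy · (2,5)+ 0/1 unhappy
Row 3: (3,4)# 2/2 ok
Row 4: (4,2)+ 0/1 unhappy · (4,3)# 1/2 unhappy · (4,4)# 3/4 ok · (4,5)# 1/2 unhappy
Row 5: (5,1)# 1/1 ok · (5,4)+ 2/3 unhappy · (5,5)+ 1/2 unhappy
Row 6: (6,0)+ 0/1 unhappy · (6,1)# 2/3 unhappy · (6,2)# 2/2 ok · (6,3)# 1/2 unhappy · (6,4)+ 1/2 unhappy
Unsatisfied: (0,2), (0,3), (0,4), (1,0), (1,1), (1,2), (1,4), (2,0), (2,2), (2,3), (2,4), (2,5), (4,2), (4,3), (4,5), (5,4), (5,5), (6,0), (6,1), (6,3), (6,4) — 21 in total.

21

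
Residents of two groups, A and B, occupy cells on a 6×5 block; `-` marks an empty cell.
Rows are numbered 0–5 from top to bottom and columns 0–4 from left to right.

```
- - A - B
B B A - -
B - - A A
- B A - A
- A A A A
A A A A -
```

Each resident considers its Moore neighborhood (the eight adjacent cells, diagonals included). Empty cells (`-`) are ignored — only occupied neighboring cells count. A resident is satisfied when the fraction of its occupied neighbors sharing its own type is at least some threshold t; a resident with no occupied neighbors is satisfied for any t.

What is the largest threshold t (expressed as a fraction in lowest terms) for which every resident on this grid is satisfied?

1/4

Row 0: (0,2)A 1/2 · (0,4)B — no occupied neighbors
Row 1: (1,0)B 2/2 · (1,1)B 2/4 · (1,2)A 2/3
Row 2: (2,0)B 3/3 · (2,3)A 4/4 · (2,4)A 2/2
Row 3: (3,1)B 1/4 · (3,2)A 4/5 · (3,4)A 4/4
Row 4: (4,1)A 5/6 · (4,2)A 6/7 · (4,3)A 6/6 · (4,4)A 3/3
Row 5: (5,0)A 2/2 · (5,1)A 4/4 · (5,2)A 5/5 · (5,3)A 4/4
The smallest same-type fraction is 1/4 at (3,1), which reduces to 1/4. Any threshold above that leaves this resident unsatisfied.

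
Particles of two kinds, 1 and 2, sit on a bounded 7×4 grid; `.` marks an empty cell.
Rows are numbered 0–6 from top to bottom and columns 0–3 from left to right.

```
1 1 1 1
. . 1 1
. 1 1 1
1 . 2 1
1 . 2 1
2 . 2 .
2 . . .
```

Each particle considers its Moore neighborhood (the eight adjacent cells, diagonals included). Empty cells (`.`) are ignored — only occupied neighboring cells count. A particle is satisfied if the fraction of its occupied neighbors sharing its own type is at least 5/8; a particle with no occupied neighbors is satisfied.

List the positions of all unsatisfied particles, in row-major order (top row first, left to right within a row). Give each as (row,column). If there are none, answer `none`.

Row 0: (0,0)1 1/1 ok · (0,1)1 3/3 ok · (0,2)1 4/4 ok · (0,3)1 3/3 ok
Row 1: (1,2)1 7/7 ok · (1,3)1 5/5 ok
Row 2: (2,1)1 3/4 ok · (2,2)1 5/6 ok · (2,3)1 4/5 ok
Row 3: (3,0)1 2/2 ok · (3,2)2 1/6 unhappy · (3,3)1 3/5 unhappy
Row 4: (4,0)1 1/2 unhappy · (4,2)2 2/4 unhappy · (4,3)1 1/4 unhappy
Row 5: (5,0)2 1/2 unhappy · (5,2)2 1/2 unhappy
Row 6: (6,0)2 1/1 ok

(3,2), (3,3), (4,0), (4,2), (4,3), (5,0), (5,2)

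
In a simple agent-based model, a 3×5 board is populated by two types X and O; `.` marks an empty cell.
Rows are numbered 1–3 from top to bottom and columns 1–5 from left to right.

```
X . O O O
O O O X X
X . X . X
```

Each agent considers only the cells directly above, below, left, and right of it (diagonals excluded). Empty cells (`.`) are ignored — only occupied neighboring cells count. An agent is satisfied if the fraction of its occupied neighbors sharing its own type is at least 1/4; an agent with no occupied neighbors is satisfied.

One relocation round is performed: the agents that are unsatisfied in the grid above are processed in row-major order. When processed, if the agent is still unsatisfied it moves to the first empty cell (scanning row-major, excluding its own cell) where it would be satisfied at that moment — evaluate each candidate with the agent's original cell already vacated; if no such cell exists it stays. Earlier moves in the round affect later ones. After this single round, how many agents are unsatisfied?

0

Initially unsatisfied (in order): (1,1), (3,1), (3,3).
  (1,1) → (3,2).
  (3,1): now satisfied by earlier moves; stays.
  (3,3): now satisfied by earlier moves; stays.
Resulting grid:
. . O O O
O O O X X
X X X . X
All satisfied now.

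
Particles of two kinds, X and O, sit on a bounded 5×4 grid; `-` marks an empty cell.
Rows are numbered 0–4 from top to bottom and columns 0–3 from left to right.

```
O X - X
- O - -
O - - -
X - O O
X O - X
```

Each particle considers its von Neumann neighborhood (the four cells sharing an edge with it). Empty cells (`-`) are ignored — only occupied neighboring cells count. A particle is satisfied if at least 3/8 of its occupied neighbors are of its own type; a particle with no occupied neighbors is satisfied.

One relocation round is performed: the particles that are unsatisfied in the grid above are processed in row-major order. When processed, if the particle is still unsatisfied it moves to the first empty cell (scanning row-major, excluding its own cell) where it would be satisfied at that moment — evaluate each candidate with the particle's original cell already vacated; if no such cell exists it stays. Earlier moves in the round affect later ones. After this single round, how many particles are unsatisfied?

Initially unsatisfied (in order): (0,0), (0,1), (1,1), (2,0), (4,1), (4,3).
  (0,0) → (1,0).
  (0,1) → (0,2).
  (1,1): now satisfied by earlier moves; stays.
  (2,0): now satisfied by earlier moves; stays.
  (4,1) → (0,0).
  (4,3) → (1,2).
Resulting grid:
O - X X
O O X -
O - - -
X - O O
X - - -
All satisfied now.

0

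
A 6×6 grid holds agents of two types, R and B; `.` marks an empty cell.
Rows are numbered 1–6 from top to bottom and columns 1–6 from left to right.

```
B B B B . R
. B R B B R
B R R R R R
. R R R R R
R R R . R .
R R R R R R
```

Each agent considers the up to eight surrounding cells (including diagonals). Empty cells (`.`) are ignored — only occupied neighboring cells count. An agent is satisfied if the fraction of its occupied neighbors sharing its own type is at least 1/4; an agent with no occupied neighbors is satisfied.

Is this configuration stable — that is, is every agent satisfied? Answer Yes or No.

Yes

(1,1)B 2/2 ✓
(1,2)B 3/4 ✓
(1,3)B 4/5 ✓
(1,4)B 3/4 ✓
(1,6)R 1/2 ✓
(2,2)B 4/7 ✓
(2,3)R 3/8 ✓
(2,4)B 3/7 ✓
(2,5)B 2/7 ✓
(2,6)R 3/4 ✓
(3,1)B 1/3 ✓
(3,2)R 4/6 ✓
(3,3)R 6/8 ✓
(3,4)R 6/8 ✓
(3,5)R 6/8 ✓
(3,6)R 4/5 ✓
(4,2)R 6/7 ✓
(4,3)R 7/7 ✓
(4,4)R 7/7 ✓
(4,5)R 6/6 ✓
(4,6)R 4/4 ✓
(5,1)R 4/4 ✓
(5,2)R 7/7 ✓
(5,3)R 7/7 ✓
(5,5)R 6/6 ✓
(6,1)R 3/3 ✓
(6,2)R 5/5 ✓
(6,3)R 4/4 ✓
(6,4)R 4/4 ✓
(6,5)R 3/3 ✓
(6,6)R 2/2 ✓
All meet the threshold, so the configuration is stable.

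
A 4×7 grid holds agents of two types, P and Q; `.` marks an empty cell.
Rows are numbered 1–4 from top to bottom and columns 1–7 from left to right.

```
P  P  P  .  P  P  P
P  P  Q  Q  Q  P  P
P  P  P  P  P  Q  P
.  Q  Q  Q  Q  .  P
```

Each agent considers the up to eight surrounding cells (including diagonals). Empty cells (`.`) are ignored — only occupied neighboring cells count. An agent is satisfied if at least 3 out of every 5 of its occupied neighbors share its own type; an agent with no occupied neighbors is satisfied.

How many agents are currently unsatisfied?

(1,1)P 3/3 ✓
(1,2)P 4/5 ✓
(1,3)P 2/4 ✗
(1,5)P 2/4 ✗
(1,6)P 4/5 ✓
(1,7)P 3/3 ✓
(2,1)P 5/5 ✓
(2,2)P 7/8 ✓
(2,3)Q 1/7 ✗
(2,4)Q 2/7 ✗
(2,5)Q 2/7 ✗
(2,6)P 6/8 ✓
(2,7)P 4/5 ✓
(3,1)P 3/4 ✓
(3,2)P 4/7 ✗
(3,3)P 3/8 ✗
(3,4)P 2/8 ✗
(3,5)P 2/7 ✗
(3,6)Q 2/7 ✗
(3,7)P 3/4 ✓
(4,2)Q 1/4 ✗
(4,3)Q 2/5 ✗
(4,4)Q 2/5 ✗
(4,5)Q 2/4 ✗
(4,7)P 1/2 ✗
Unsatisfied: (1,3), (1,5), (2,3), (2,4), (2,5), (3,2), (3,3), (3,4), (3,5), (3,6), (4,2), (4,3), (4,4), (4,5), (4,7) — 15 in total.

15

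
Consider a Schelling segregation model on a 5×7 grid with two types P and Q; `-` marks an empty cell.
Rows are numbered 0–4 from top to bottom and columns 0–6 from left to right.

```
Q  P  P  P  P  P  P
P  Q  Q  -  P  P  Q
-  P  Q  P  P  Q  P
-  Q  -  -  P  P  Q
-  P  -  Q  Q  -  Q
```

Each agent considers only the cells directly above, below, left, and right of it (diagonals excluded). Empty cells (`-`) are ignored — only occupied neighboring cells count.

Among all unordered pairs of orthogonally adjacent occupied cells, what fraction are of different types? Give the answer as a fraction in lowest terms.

5/9

Scan each occupied cell's neighbors to the right and below so each pair is counted once.
From row 0: 5 unlike of 12 pairs (running 5/12).
From row 1: 5 unlike of 9 pairs (running 10/21).
From row 2: 7 unlike of 9 pairs (running 17/30).
From row 3: 3 unlike of 5 pairs (running 20/35).
From row 4: 0 unlike of 1 pairs (running 20/36).
Total adjacent occupied pairs: 36; unlike-type pairs: 20.
20/36 reduces to 5/9.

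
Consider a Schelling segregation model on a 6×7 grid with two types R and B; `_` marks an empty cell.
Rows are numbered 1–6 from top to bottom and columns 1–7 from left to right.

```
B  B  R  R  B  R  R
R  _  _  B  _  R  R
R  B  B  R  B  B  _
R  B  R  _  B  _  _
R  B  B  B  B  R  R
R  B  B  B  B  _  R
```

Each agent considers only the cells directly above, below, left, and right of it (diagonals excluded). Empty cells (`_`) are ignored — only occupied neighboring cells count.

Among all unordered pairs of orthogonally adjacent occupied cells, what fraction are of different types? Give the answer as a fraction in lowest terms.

17/45

Scan each occupied cell's neighbors to the right and below so each pair is counted once.
Row 1: B(1,1)–B(1,2)= B(1,1)–R(2,1)≠ B(1,2)–R(1,3)≠ R(1,3)–R(1,4)= R(1,4)–B(1,5)≠ R(1,4)–B(2,4)≠ B(1,5)–R(1,6)≠ R(1,6)–R(1,7)= R(1,6)–R(2,6)= R(1,7)–R(2,7)=  → 5/10 unlike.
Row 2: R(2,1)–R(3,1)= B(2,4)–R(3,4)≠ R(2,6)–R(2,7)= R(2,6)–B(3,6)≠  → 2/4 unlike.
Row 3: R(3,1)–B(3,2)≠ R(3,1)–R(4,1)= B(3,2)–B(3,3)= B(3,2)–B(4,2)= B(3,3)–R(3,4)≠ B(3,3)–R(4,3)≠ R(3,4)–B(3,5)≠ B(3,5)–B(3,6)= B(3,5)–B(4,5)=  → 4/9 unlike.
Row 4: R(4,1)–B(4,2)≠ R(4,1)–R(5,1)= B(4,2)–R(4,3)≠ B(4,2)–B(5,2)= R(4,3)–B(5,3)≠ B(4,5)–B(5,5)=  → 3/6 unlike.
Row 5: R(5,1)–B(5,2)≠ R(5,1)–R(6,1)= B(5,2)–B(5,3)= B(5,2)–B(6,2)= B(5,3)–B(5,4)= B(5,3)–B(6,3)= B(5,4)–B(5,5)= B(5,4)–B(6,4)= B(5,5)–R(5,6)≠ B(5,5)–B(6,5)= R(5,6)–R(5,7)= R(5,7)–R(6,7)=  → 2/12 unlike.
Row 6: R(6,1)–B(6,2)≠ B(6,2)–B(6,3)= B(6,3)–B(6,4)= B(6,4)–B(6,5)=  → 1/4 unlike.
Total adjacent occupied pairs: 45; unlike-type pairs: 17.
17/45 is already in lowest terms.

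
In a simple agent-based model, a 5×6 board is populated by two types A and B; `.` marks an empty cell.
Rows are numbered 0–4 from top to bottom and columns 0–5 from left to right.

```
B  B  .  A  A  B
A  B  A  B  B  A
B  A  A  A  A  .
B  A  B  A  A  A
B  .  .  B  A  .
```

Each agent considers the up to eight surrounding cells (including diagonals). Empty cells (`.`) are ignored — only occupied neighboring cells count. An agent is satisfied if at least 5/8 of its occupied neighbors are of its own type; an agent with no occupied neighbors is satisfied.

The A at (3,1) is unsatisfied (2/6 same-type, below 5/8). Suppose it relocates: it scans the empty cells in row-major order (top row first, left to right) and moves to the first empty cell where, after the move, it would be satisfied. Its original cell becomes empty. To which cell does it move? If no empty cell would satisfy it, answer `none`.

Vacating (3,1). Empty cells in order:
  (0,2): 2/5 same-type → still unsatisfied.
  (2,5): 4/5 same-type → satisfied — stop here.

(2,5)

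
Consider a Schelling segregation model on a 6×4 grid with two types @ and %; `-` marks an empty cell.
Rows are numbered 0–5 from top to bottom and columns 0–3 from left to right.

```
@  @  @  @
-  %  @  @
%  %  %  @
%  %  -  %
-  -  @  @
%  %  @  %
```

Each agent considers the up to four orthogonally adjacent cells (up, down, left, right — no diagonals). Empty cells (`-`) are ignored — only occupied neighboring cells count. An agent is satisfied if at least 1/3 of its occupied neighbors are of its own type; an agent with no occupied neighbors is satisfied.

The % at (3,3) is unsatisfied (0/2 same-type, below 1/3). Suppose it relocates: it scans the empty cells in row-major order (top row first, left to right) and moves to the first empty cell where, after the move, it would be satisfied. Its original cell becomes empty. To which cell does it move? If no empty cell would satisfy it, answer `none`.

Vacating (3,3). Empty cells in order:
  (1,0): 2/3 same-type → satisfied — stop here.

(1,0)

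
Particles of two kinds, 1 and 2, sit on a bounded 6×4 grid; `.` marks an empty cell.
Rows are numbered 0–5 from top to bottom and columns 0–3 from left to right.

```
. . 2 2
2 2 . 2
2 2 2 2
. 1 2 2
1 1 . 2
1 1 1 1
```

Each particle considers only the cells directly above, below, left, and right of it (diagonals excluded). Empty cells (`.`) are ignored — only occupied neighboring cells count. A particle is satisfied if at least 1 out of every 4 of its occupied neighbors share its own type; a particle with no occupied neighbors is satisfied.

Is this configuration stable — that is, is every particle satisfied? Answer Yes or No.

Yes

Row 0: (0,2)2 1/1 ✓ · (0,3)2 2/2 ✓
Row 1: (1,0)2 2/2 ✓ · (1,1)2 2/2 ✓ · (1,3)2 2/2 ✓
Row 2: (2,0)2 2/2 ✓ · (2,1)2 3/4 ✓ · (2,2)2 3/3 ✓ · (2,3)2 3/3 ✓
Row 3: (3,1)1 1/3 ✓ · (3,2)2 2/3 ✓ · (3,3)2 3/3 ✓
Row 4: (4,0)1 2/2 ✓ · (4,1)1 3/3 ✓ · (4,3)2 1/2 ✓
Row 5: (5,0)1 2/2 ✓ · (5,1)1 3/3 ✓ · (5,2)1 2/2 ✓ · (5,3)1 1/2 ✓
All meet the threshold, so the configuration is stable.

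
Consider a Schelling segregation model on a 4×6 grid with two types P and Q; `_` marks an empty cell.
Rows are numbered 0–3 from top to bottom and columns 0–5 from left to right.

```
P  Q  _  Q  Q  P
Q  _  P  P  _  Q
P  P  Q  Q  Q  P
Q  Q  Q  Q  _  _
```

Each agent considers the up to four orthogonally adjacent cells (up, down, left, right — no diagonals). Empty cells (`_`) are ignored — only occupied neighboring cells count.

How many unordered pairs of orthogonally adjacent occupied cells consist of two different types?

13

Scan each occupied cell's neighbors to the right and below so each pair is counted once.
Row 0: P(0,0)–Q(0,1)≠ P(0,0)–Q(1,0)≠ Q(0,3)–Q(0,4)= Q(0,3)–P(1,3)≠ Q(0,4)–P(0,5)≠ P(0,5)–Q(1,5)≠  → 5/6 unlike.
Row 1: Q(1,0)–P(2,0)≠ P(1,2)–P(1,3)= P(1,2)–Q(2,2)≠ P(1,3)–Q(2,3)≠ Q(1,5)–P(2,5)≠  → 4/5 unlike.
Row 2: P(2,0)–P(2,1)= P(2,0)–Q(3,0)≠ P(2,1)–Q(2,2)≠ P(2,1)–Q(3,1)≠ Q(2,2)–Q(2,3)= Q(2,2)–Q(3,2)= Q(2,3)–Q(2,4)= Q(2,3)–Q(3,3)= Q(2,4)–P(2,5)≠  → 4/9 unlike.
Row 3: Q(3,0)–Q(3,1)= Q(3,1)–Q(3,2)= Q(3,2)–Q(3,3)=  → 0/3 unlike.
Total adjacent occupied pairs: 23; unlike-type pairs: 13.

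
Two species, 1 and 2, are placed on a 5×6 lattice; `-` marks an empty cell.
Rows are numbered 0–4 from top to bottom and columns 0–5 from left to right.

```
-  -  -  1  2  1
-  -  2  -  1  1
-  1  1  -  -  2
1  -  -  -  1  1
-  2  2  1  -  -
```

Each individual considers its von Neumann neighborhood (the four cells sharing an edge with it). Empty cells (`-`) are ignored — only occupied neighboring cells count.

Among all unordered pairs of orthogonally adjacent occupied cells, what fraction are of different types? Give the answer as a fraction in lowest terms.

7/12

Scan each occupied cell's neighbors to the right and below so each pair is counted once.
From row 0: 3 unlike of 4 pairs (running 3/4).
From row 1: 2 unlike of 3 pairs (running 5/7).
From row 2: 1 unlike of 2 pairs (running 6/9).
From row 3: 0 unlike of 1 pairs (running 6/10).
From row 4: 1 unlike of 2 pairs (running 7/12).
Total adjacent occupied pairs: 12; unlike-type pairs: 7.
7/12 is already in lowest terms.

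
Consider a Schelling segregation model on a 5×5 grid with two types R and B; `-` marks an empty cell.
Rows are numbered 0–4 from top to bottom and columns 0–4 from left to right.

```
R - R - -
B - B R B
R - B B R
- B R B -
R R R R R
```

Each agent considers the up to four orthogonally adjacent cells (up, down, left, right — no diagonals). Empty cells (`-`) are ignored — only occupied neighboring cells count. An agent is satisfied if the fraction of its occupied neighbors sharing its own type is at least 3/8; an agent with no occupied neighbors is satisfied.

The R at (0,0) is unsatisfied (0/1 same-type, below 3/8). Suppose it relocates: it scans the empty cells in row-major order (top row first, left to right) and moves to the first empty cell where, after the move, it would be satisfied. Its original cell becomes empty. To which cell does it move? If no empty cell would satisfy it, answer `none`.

Vacating (0,0). Empty cells in order:
  (0,1): 1/1 same-type → satisfied — stop here.

(0,1)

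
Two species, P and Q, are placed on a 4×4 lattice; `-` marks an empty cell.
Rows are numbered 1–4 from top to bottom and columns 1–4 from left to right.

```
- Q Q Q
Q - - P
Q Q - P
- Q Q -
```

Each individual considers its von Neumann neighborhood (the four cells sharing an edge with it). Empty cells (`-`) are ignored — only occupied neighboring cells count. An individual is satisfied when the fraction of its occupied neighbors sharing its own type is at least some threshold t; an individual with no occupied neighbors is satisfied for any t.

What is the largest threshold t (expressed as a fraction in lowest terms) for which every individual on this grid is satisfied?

(1,2)Q 1/1
(1,3)Q 2/2
(1,4)Q 1/2
(2,1)Q 1/1
(2,4)P 1/2
(3,1)Q 2/2
(3,2)Q 2/2
(3,4)P 1/1
(4,2)Q 2/2
(4,3)Q 1/1
The smallest same-type fraction is 1/2 at (1,4), which reduces to 1/2. Any threshold above that leaves this individual unsatisfied.

1/2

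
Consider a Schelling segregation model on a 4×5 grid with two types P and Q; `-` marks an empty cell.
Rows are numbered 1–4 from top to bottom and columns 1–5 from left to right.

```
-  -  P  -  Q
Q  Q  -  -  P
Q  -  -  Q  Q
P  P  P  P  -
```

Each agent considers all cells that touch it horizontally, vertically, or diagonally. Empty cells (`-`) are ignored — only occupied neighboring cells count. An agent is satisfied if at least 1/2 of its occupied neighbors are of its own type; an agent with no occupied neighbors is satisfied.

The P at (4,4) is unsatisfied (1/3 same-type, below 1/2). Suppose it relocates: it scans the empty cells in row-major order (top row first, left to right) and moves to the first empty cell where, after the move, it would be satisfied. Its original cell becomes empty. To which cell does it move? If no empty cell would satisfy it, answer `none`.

Vacating (4,4). Empty cells in order:
  (1,1): 0/2 same-type → still unsatisfied.
  (1,2): 1/3 same-type → still unsatisfied.
  (1,4): 2/3 same-type → satisfied — stop here.

(1,4)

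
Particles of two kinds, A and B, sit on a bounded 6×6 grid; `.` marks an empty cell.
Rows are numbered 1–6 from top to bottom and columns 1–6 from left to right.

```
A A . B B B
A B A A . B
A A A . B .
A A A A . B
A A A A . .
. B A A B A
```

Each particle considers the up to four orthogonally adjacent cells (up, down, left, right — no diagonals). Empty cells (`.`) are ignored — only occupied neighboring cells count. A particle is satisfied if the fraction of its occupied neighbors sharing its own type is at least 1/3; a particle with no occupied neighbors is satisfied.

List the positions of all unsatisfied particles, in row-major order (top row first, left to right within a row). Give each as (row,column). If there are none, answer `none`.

(2,2), (6,2), (6,5), (6,6)

Row 1: (1,1)A 2/2 satisfied · (1,2)A 1/2 satisfied · (1,4)B 1/2 satisfied · (1,5)B 2/2 satisfied · (1,6)B 2/2 satisfied
Row 2: (2,1)A 2/3 satisfied · (2,2)B 0/4 not · (2,3)A 2/3 satisfied · (2,4)A 1/2 satisfied · (2,6)B 1/1 satisfied
Row 3: (3,1)A 3/3 satisfied · (3,2)A 3/4 satisfied · (3,3)A 3/3 satisfied · (3,5)B 0/0 satisfied
Row 4: (4,1)A 3/3 satisfied · (4,2)A 4/4 satisfied · (4,3)A 4/4 satisfied · (4,4)A 2/2 satisfied · (4,6)B 0/0 satisfied
Row 5: (5,1)A 2/2 satisfied · (5,2)A 3/4 satisfied · (5,3)A 4/4 satisfied · (5,4)A 3/3 satisfied
Row 6: (6,2)B 0/2 not · (6,3)A 2/3 satisfied · (6,4)A 2/3 satisfied · (6,5)B 0/2 not · (6,6)A 0/1 not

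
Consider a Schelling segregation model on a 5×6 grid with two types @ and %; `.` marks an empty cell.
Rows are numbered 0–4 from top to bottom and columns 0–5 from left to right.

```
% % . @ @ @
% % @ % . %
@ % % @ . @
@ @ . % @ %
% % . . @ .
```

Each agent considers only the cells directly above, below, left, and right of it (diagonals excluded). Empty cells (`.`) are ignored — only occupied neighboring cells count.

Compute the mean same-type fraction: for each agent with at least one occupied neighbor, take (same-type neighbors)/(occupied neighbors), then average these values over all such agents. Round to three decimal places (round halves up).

0.431

Row 0: (0,0)% 2/2 · (0,1)% 2/2 · (0,3)@ 1/2 · (0,4)@ 2/2 · (0,5)@ 1/2
Row 1: (1,0)% 2/3 · (1,1)% 3/4 · (1,2)@ 0/3 · (1,3)% 0/3 · (1,5)% 0/2
Row 2: (2,0)@ 1/3 · (2,1)% 2/4 · (2,2)% 1/3 · (2,3)@ 0/3 · (2,5)@ 0/2
Row 3: (3,0)@ 2/3 · (3,1)@ 1/3 · (3,3)% 0/2 · (3,4)@ 1/3 · (3,5)% 0/2
Row 4: (4,0)% 1/2 · (4,1)% 1/2 · (4,4)@ 1/1
Sum over 23 agents: 2/2 + 2/2 + 1/2 + 2/2 + 1/2 + 2/3 + 3/4 + 0/3 + 0/3 + 0/2 + 1/3 + 2/4 + 1/3 + 0/3 + 0/2 + 2/3 + 1/3 + 0/2 + 1/3 + 0/2 + 1/2 + 1/2 + 1/1 = 119/12; mean = 119/12 ÷ 23 = 119/276 = 0.431159… → 0.431.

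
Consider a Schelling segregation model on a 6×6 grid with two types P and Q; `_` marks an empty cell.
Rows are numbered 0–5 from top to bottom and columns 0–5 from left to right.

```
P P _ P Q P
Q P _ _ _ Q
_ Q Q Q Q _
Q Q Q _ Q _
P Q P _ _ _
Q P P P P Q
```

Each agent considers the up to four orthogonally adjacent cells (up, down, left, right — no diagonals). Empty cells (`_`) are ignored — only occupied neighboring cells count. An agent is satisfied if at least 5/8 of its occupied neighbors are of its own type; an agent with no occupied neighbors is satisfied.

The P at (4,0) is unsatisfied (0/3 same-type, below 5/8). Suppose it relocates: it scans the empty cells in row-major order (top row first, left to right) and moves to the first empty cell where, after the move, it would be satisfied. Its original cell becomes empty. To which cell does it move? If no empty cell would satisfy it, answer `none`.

Vacating (4,0). Empty cells in order:
  (0,2): 2/2 same-type → satisfied — stop here.

(0,2)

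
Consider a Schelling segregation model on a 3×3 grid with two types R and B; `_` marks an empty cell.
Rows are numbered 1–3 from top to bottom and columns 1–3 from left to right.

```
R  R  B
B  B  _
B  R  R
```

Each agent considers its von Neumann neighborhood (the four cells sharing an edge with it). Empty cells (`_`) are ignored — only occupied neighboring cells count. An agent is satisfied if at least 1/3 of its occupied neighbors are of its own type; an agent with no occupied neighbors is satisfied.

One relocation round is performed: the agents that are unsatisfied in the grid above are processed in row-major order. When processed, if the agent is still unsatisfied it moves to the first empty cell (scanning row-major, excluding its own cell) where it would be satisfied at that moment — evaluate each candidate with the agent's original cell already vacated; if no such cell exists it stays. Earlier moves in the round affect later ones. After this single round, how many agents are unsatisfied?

0

Initially unsatisfied (in order): (1,3).
  (1,3) → (2,3).
Resulting grid:
R R _
B B B
B R R
All satisfied now.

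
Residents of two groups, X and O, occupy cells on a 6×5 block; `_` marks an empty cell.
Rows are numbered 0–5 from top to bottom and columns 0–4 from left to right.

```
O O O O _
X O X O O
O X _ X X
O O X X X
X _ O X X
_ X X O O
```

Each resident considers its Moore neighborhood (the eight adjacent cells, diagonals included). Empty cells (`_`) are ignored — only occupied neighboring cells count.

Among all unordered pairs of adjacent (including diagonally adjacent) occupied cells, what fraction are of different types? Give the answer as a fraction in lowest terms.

15/34

Scan each occupied cell's neighbors to the right and below (and the two forward diagonals) so each pair is counted once.
From row 0: 5 unlike of 14 pairs (running 5/14).
From row 1: 9 unlike of 14 pairs (running 14/28).
From row 2: 3 unlike of 12 pairs (running 17/40).
From row 3: 5 unlike of 14 pairs (running 22/54).
From row 4: 7 unlike of 11 pairs (running 29/65).
From row 5: 1 unlike of 3 pairs (running 30/68).
Total adjacent occupied pairs: 68; unlike-type pairs: 30.
30/68 reduces to 15/34.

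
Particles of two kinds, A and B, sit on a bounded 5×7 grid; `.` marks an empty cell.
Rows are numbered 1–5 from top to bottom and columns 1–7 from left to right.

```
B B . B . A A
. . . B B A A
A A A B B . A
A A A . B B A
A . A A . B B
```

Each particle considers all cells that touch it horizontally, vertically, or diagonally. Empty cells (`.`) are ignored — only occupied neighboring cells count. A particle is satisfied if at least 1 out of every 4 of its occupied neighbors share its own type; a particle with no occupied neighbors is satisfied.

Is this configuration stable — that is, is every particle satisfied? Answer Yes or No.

Yes

Row 1: (1,1)B 1/1 ok · (1,2)B 1/1 ok · (1,4)B 2/2 ok · (1,6)A 3/4 ok · (1,7)A 3/3 ok
Row 2: (2,4)B 4/5 ok · (2,5)B 4/6 ok · (2,6)A 4/6 ok · (2,7)A 4/4 ok
Row 3: (3,1)A 3/3 ok · (3,2)A 5/5 ok · (3,3)A 3/5 ok · (3,4)B 4/6 ok · (3,5)B 5/6 ok · (3,7)A 3/4 ok
Row 4: (4,1)A 4/4 ok · (4,2)A 7/7 ok · (4,3)A 5/6 ok · (4,5)B 4/5 ok · (4,6)B 4/6 ok · (4,7)A 1/4 ok
Row 5: (5,1)A 2/2 ok · (5,3)A 3/3 ok · (5,4)A 2/3 ok · (5,6)B 3/4 ok · (5,7)B 2/3 ok
All meet the threshold, so the configuration is stable.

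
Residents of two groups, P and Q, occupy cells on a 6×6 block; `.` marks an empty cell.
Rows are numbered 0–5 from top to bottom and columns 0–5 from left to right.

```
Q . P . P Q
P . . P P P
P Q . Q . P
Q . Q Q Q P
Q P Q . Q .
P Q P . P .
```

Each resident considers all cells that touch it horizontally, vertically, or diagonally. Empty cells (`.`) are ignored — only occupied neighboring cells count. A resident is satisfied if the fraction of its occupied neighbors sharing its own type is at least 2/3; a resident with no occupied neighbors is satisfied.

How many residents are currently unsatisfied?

17

(0,0)Q 0/1 ✗
(0,2)P 1/1 ✓
(0,4)P 3/4 ✓
(0,5)Q 0/3 ✗
(1,0)P 1/3 ✗
(1,3)P 3/4 ✓
(1,4)P 4/6 ✓
(1,5)P 3/4 ✓
(2,0)P 1/3 ✗
(2,1)Q 2/4 ✗
(2,3)Q 3/5 ✗
(2,5)P 3/4 ✓
(3,0)Q 2/4 ✗
(3,2)Q 4/5 ✓
(3,3)Q 5/5 ✓
(3,4)Q 3/5 ✗
(3,5)P 1/3 ✗
(4,0)Q 2/4 ✗
(4,1)P 2/7 ✗
(4,2)Q 3/5 ✗
(4,4)Q 2/4 ✗
(5,0)P 1/3 ✗
(5,1)Q 2/5 ✗
(5,2)P 1/3 ✗
(5,4)P 0/1 ✗
Unsatisfied: (0,0), (0,5), (1,0), (2,0), (2,1), (2,3), (3,0), (3,4), (3,5), (4,0), (4,1), (4,2), (4,4), (5,0), (5,1), (5,2), (5,4) — 17 in total.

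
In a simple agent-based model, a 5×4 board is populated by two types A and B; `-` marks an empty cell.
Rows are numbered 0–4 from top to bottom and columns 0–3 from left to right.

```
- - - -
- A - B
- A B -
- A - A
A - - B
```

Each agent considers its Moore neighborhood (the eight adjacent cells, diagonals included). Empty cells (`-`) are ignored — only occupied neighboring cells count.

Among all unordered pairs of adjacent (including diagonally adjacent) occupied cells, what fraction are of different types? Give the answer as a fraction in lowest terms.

5/9

Scan each occupied cell's neighbors to the right and below (and the two forward diagonals) so each pair is counted once.
Row 1: A(1,1)–A(2,1)= A(1,1)–B(2,2)≠ B(1,3)–B(2,2)=  → 1/3 unlike.
Row 2: A(2,1)–B(2,2)≠ A(2,1)–A(3,1)= B(2,2)–A(3,3)≠ B(2,2)–A(3,1)≠  → 3/4 unlike.
Row 3: A(3,1)–A(4,0)= A(3,3)–B(4,3)≠  → 1/2 unlike.
Total adjacent occupied pairs: 9; unlike-type pairs: 5.
5/9 is already in lowest terms.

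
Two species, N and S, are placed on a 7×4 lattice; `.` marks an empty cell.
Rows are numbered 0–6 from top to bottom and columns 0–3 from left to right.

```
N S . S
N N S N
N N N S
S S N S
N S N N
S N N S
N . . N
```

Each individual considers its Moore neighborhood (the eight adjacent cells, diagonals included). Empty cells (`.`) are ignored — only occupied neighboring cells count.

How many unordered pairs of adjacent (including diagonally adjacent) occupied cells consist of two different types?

Scan each occupied cell's neighbors to the right and below (and the two forward diagonals) so each pair is counted once.
From row 0: 4 unlike of 8 pairs (running 4/8).
From row 1: 5 unlike of 13 pairs (running 9/21).
From row 2: 8 unlike of 13 pairs (running 17/34).
From row 3: 8 unlike of 13 pairs (running 25/47).
From row 4: 7 unlike of 13 pairs (running 32/60).
From row 5: 4 unlike of 7 pairs (running 36/67).
Total adjacent occupied pairs: 67; unlike-type pairs: 36.

36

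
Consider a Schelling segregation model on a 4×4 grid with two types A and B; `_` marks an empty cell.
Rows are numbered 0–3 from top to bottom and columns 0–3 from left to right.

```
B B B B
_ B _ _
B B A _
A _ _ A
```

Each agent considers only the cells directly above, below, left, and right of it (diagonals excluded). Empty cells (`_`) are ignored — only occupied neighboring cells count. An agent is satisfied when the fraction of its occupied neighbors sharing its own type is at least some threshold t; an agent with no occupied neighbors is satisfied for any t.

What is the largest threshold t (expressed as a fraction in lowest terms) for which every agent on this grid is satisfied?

(0,0)B 1/1
(0,1)B 3/3
(0,2)B 2/2
(0,3)B 1/1
(1,1)B 2/2
(2,0)B 1/2
(2,1)B 2/3
(2,2)A 0/1
(3,0)A 0/1
(3,3)A — no occupied neighbors
The smallest same-type fraction is 0/1 at (2,2), which reduces to 0/1. Any threshold above that leaves this agent unsatisfied.

0/1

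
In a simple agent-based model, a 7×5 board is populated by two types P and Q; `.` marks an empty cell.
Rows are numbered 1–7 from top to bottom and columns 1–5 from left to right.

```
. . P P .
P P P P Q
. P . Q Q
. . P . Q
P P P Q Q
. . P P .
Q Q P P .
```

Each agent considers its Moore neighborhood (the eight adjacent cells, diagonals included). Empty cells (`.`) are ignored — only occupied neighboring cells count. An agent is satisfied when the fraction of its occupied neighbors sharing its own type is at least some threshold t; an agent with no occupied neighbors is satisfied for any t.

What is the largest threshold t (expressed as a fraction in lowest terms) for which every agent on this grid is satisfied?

1/3

Row 1: (1,3)P 4/4 · (1,4)P 3/4
Row 2: (2,1)P 2/2 · (2,2)P 4/4 · (2,3)P 5/6 · (2,4)P 3/6 · (2,5)Q 2/4
Row 3: (3,2)P 4/4 · (3,4)Q 3/6 · (3,5)Q 3/4
Row 4: (4,3)P 3/5 · (4,5)Q 4/4
Row 5: (5,1)P 1/1 · (5,2)P 4/4 · (5,3)P 4/5 · (5,4)Q 2/6 · (5,5)Q 2/3
Row 6: (6,3)P 5/7 · (6,4)P 4/6
Row 7: (7,1)Q 1/1 · (7,2)Q 1/3 · (7,3)P 3/4 · (7,4)P 3/3
The smallest same-type fraction is 2/6 at (5,4), which reduces to 1/3. Any threshold above that leaves this agent unsatisfied.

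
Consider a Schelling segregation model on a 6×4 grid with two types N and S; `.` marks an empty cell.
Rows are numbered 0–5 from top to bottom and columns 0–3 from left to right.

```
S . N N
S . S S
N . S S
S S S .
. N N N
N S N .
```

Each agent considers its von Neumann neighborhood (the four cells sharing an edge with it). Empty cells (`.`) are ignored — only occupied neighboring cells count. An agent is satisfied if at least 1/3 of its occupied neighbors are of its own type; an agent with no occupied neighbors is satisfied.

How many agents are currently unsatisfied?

3

Row 0: (0,0)S 1/1 ok · (0,2)N 1/2 ok · (0,3)N 1/2 ok
Row 1: (1,0)S 1/2 ok · (1,2)S 2/3 ok · (1,3)S 2/3 ok
Row 2: (2,0)N 0/2 unhappy · (2,2)S 3/3 ok · (2,3)S 2/2 ok
Row 3: (3,0)S 1/2 ok · (3,1)S 2/3 ok · (3,2)S 2/3 ok
Row 4: (4,1)N 1/3 ok · (4,2)N 3/4 ok · (4,3)N 1/1 ok
Row 5: (5,0)N 0/1 unhappy · (5,1)S 0/3 unhappy · (5,2)N 1/2 ok
Unsatisfied: (2,0), (5,0), (5,1) — 3 in total.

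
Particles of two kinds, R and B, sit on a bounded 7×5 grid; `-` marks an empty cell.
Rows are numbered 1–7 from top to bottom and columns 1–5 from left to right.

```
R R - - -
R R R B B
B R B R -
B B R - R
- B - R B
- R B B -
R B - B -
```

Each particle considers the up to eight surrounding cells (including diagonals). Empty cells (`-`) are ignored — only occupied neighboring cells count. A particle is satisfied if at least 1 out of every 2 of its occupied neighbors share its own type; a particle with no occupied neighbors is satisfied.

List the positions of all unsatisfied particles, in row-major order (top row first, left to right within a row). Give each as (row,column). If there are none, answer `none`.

(3,1), (3,3), (5,4), (5,5), (6,2), (7,2)

(1,1)R 3/3 satisfied
(1,2)R 4/4 satisfied
(2,1)R 4/5 satisfied
(2,2)R 5/7 satisfied
(2,3)R 4/6 satisfied
(2,4)B 2/4 satisfied
(2,5)B 1/2 satisfied
(3,1)B 2/5 not
(3,2)R 4/8 satisfied
(3,3)B 2/7 not
(3,4)R 3/6 satisfied
(4,1)B 3/4 satisfied
(4,2)B 4/6 satisfied
(4,3)R 3/6 satisfied
(4,5)R 2/3 satisfied
(5,2)B 3/5 satisfied
(5,4)R 2/5 not
(5,5)B 1/3 not
(6,2)R 1/4 not
(6,3)B 4/6 satisfied
(6,4)B 3/4 satisfied
(7,1)R 1/2 satisfied
(7,2)B 1/3 not
(7,4)B 2/2 satisfied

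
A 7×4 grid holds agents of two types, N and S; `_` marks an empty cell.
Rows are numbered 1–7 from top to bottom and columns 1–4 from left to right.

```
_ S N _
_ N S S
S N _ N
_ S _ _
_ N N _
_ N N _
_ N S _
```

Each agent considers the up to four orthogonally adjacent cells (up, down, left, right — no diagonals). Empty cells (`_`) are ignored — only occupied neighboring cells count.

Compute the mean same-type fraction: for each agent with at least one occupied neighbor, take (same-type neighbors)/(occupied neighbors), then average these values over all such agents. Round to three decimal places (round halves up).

(1,2)S 0/2
(1,3)N 0/2
(2,2)N 1/3
(2,3)S 1/3
(2,4)S 1/2
(3,1)S 0/1
(3,2)N 1/3
(3,4)N 0/1
(4,2)S 0/2
(5,2)N 2/3
(5,3)N 2/2
(6,2)N 3/3
(6,3)N 2/3
(7,2)N 1/2
(7,3)S 0/2
Sum over 15 agents: 0/2 + 0/2 + 1/3 + 1/3 + 1/2 + 0/1 + 1/3 + 0/1 + 0/2 + 2/3 + 2/2 + 3/3 + 2/3 + 1/2 + 0/2 = 16/3; mean = 16/3 ÷ 15 = 16/45 = 0.355555… → 0.356.

0.356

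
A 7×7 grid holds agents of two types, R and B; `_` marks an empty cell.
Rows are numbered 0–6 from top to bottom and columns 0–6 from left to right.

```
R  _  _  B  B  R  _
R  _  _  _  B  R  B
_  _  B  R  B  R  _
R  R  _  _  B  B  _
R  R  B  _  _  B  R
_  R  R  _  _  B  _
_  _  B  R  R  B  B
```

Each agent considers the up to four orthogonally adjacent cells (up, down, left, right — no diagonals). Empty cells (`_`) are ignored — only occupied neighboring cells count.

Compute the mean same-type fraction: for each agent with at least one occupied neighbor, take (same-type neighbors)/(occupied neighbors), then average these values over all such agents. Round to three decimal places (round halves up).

0.595

(0,0)R 1/1
(0,3)B 1/1
(0,4)B 2/3
(0,5)R 1/2
(1,0)R 1/1
(1,4)B 2/3
(1,5)R 2/4
(1,6)B 0/1
(2,2)B 0/1
(2,3)R 0/2
(2,4)B 2/4
(2,5)R 1/3
(3,0)R 2/2
(3,1)R 2/2
(3,4)B 2/2
(3,5)B 2/3
(4,0)R 2/2
(4,1)R 3/4
(4,2)B 0/2
(4,5)B 2/3
(4,6)R 0/1
(5,1)R 2/2
(5,2)R 1/3
(5,5)B 2/2
(6,2)B 0/2
(6,3)R 1/2
(6,4)R 1/2
(6,5)B 2/3
(6,6)B 1/1
Sum over 29 agents: 1/1 + 1/1 + 2/3 + 1/2 + 1/1 + 2/3 + 2/4 + 0/1 + 0/1 + 0/2 + 2/4 + 1/3 + 2/2 + 2/2 + 2/2 + 2/3 + 2/2 + 3/4 + 0/2 + 2/3 + 0/1 + 2/2 + 1/3 + 2/2 + 0/2 + 1/2 + 1/2 + 2/3 + 1/1 = 69/4; mean = 69/4 ÷ 29 = 69/116 = 0.594827… → 0.595.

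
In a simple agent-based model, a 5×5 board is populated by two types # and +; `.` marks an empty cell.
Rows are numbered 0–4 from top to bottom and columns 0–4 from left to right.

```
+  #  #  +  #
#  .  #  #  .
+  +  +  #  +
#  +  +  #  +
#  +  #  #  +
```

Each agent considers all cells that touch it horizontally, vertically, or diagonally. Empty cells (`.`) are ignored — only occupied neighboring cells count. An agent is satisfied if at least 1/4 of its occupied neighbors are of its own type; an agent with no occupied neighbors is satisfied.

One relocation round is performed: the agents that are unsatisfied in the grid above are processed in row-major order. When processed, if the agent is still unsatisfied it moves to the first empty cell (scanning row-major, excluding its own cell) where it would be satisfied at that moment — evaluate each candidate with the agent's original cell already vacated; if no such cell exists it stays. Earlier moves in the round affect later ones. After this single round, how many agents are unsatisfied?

Initially unsatisfied (in order): (0,0), (0,3), (3,0).
  (0,0) → (1,1).
  (0,3) → (0,0).
  (3,0) → (0,3).
Resulting grid:
+ # # # #
# + # # .
+ + + # +
. + + # +
# + # # +
Unsatisfied now: (1,0), (4,0).

2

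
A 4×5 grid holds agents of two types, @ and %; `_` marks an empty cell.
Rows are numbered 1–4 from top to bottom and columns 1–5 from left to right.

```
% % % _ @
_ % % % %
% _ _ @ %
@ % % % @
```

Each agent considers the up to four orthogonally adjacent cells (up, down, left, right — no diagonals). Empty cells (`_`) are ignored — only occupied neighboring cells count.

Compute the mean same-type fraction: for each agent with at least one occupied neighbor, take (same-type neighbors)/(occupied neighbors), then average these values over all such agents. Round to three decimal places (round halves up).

0.531

Row 1: (1,1)% 1/1 · (1,2)% 3/3 · (1,3)% 2/2 · (1,5)@ 0/1
Row 2: (2,2)% 2/2 · (2,3)% 3/3 · (2,4)% 2/3 · (2,5)% 2/3
Row 3: (3,1)% 0/1 · (3,4)@ 0/3 · (3,5)% 1/3
Row 4: (4,1)@ 0/2 · (4,2)% 1/2 · (4,3)% 2/2 · (4,4)% 1/3 · (4,5)@ 0/2
Sum over 16 agents: 1/1 + 3/3 + 2/2 + 0/1 + 2/2 + 3/3 + 2/3 + 2/3 + 0/1 + 0/3 + 1/3 + 0/2 + 1/2 + 2/2 + 1/3 + 0/2 = 17/2; mean = 17/2 ÷ 16 = 17/32 = 0.53125 → 0.531.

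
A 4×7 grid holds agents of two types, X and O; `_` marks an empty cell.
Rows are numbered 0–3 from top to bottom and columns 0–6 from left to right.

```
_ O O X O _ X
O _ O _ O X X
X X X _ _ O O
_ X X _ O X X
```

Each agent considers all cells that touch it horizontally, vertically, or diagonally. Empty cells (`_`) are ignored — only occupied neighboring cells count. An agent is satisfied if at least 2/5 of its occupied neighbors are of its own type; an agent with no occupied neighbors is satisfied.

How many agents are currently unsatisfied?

7

(0,1)O 3/3 ✓
(0,2)O 2/3 ✓
(0,3)X 0/4 ✗
(0,4)O 1/3 ✗
(0,6)X 2/2 ✓
(1,0)O 1/3 ✗
(1,2)O 2/5 ✓
(1,4)O 2/4 ✓
(1,5)X 2/6 ✗
(1,6)X 2/4 ✓
(2,0)X 2/3 ✓
(2,1)X 4/6 ✓
(2,2)X 3/4 ✓
(2,5)O 3/7 ✓
(2,6)O 1/5 ✗
(3,1)X 4/4 ✓
(3,2)X 3/3 ✓
(3,4)O 1/2 ✓
(3,5)X 1/4 ✗
(3,6)X 1/3 ✗
Unsatisfied: (0,3), (0,4), (1,0), (1,5), (2,6), (3,5), (3,6) — 7 in total.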